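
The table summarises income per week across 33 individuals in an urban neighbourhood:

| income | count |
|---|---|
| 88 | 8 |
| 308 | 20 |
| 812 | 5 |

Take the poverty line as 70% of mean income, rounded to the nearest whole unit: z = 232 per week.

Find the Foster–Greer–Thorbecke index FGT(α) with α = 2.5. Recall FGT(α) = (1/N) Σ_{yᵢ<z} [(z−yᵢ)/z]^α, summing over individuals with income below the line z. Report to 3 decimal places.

0.074

Below the line: 8×88 (q = 8 of N = 33).
Shortfall ratios: (232−88)/232 = 0.6207 (×8).
Raised to α = 2.5: 0.30352 (×8).
Sum = 2.428154; FGT(2.5) = 2.428154 / 33 = 0.074.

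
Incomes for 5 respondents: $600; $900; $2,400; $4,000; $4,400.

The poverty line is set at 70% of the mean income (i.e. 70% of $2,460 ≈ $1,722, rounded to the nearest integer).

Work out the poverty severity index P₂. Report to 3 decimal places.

0.130

Incomes under z: $600, $900 (q = 2 of N = 5).
Gap ratios (z−y)/z: (1722−600)/1722 = 0.6516; (1722−900)/1722 = 0.4774.
Squared: 0.4245; 0.2279.
Sum = 0.652406; P₂ = 0.652406 / 5 = 0.130.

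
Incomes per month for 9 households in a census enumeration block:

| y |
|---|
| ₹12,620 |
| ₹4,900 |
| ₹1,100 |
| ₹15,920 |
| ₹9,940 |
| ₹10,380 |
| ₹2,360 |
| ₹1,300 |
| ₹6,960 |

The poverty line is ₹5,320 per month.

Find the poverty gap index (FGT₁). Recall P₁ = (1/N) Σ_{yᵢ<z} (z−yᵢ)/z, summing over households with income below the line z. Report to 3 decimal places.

0.243

Incomes under z: ₹1,100, ₹1,300, ₹2,360, ₹4,900 (q = 4 of N = 9).
Shortfall ratios: (5320−1100)/5320 = 0.7932; (5320−1300)/5320 = 0.7556; (5320−2360)/5320 = 0.5564; (5320−4900)/5320 = 0.0789.
Sum of shortfalls = 2.184211; P₁ averages over all N: 2.184211 / 9 = 0.243.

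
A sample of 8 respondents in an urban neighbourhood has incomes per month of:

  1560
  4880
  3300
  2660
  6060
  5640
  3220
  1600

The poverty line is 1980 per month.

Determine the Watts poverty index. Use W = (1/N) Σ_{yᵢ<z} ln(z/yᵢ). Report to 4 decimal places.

Below z: 1560, 1600 (q = 2 of N = 8).
ln(z/y) terms: ln(1980/1560) = 0.2384; ln(1980/1600) = 0.2131.
W = 0.451504 / 8 = 0.0564.

0.0564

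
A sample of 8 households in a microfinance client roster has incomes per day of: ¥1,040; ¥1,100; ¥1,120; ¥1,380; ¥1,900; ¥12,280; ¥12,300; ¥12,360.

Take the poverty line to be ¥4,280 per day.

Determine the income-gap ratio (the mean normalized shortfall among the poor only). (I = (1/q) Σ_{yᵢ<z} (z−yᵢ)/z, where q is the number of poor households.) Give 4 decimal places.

Poor units: ¥1,040, ¥1,100, ¥1,120, ¥1,380, ¥1,900 (q = 5 of N = 8).
Shortfall ratios (z−y)/z: 0.7570, 0.7430, 0.7383, 0.6776, 0.5561; sum = 3.471963.
The income-gap ratio divides by q (the poor only): 3.471963 / 5 = 0.6944.

0.6944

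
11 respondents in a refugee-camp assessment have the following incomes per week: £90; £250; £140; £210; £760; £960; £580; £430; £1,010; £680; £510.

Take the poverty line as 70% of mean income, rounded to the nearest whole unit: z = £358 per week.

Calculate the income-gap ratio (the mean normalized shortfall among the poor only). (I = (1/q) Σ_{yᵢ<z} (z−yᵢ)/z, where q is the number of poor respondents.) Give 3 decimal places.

0.518

Below z: £90, £140, £210, £250 (q = 4 of N = 11).
Relative gaps: 0.7486, 0.6089, 0.4134, 0.3017; sum = 2.072626.
I averages over the q = 4 poor units only: 2.072626 / 4 = 0.518.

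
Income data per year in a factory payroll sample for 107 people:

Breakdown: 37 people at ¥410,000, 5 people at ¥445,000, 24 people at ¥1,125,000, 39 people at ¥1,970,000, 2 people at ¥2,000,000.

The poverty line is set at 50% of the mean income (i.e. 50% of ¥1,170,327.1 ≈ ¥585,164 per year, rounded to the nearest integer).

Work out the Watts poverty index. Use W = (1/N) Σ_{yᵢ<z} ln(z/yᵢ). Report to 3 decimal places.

0.136

Incomes under z: 37×¥410,000, 5×¥445,000 (q = 42 of N = 107).
Log shortfalls: ln(585164/410000) = 0.3557 (×37); ln(585164/445000) = 0.2738 (×5).
W = 14.531284 / 107 = 0.136.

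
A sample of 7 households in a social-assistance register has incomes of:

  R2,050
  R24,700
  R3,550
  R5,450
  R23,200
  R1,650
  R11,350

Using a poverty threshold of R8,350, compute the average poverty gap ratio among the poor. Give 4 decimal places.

0.6198

Incomes under z: R1,650, R2,050, R3,550, R5,450 (q = 4 of N = 7).
Relative gaps: 0.8024, 0.7545, 0.5749, 0.3473; sum = 2.479042.
I averages over the q = 4 poor units only: 2.479042 / 4 = 0.6198.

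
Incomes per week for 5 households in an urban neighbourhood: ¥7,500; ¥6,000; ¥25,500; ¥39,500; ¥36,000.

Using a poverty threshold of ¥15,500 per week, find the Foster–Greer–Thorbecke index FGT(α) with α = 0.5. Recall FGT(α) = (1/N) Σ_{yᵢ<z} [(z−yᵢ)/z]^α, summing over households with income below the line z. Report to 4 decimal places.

Below z: ¥6,000, ¥7,500 (q = 2 of N = 5).
Relative gaps: (15500−6000)/15500 = 0.6129; (15500−7500)/15500 = 0.5161.
Raised to α = 0.5: 0.78288; 0.71842.
Sum = 1.501303; FGT(0.5) = 1.501303 / 5 = 0.3003.

0.3003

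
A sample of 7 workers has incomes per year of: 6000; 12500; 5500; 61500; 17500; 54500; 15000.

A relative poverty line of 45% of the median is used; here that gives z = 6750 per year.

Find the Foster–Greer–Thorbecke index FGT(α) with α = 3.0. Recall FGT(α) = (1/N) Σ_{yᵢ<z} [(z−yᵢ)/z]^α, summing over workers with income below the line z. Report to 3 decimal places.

0.001

Poor units: 5500, 6000 (q = 2 of N = 7).
Gap ratios (z−y)/z: (6750−5500)/6750 = 0.1852; (6750−6000)/6750 = 0.1111.
Raised to α = 3.0: 0.00635; 0.00137.
Sum = 0.007722; FGT(3.0) = 0.007722 / 7 = 0.001.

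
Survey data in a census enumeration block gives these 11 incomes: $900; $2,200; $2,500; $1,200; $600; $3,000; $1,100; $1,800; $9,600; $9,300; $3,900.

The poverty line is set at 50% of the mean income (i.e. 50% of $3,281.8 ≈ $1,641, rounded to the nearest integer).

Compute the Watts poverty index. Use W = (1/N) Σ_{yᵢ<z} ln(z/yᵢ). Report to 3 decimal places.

0.211

Poor units: $600, $900, $1,100, $1,200 (q = 4 of N = 11).
Log gaps: ln(1641/600) = 1.0061; ln(1641/900) = 0.6007; ln(1641/1100) = 0.4000; ln(1641/1200) = 0.3130.
W = 2.319778 / 11 = 0.211.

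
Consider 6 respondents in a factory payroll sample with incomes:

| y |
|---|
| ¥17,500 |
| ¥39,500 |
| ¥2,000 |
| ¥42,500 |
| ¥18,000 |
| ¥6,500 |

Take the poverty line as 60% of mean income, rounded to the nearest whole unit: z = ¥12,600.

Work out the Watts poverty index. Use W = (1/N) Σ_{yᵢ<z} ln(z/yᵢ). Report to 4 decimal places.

0.4171

Below the line: ¥2,000, ¥6,500 (q = 2 of N = 6).
Log gaps: ln(12600/2000) = 1.8405; ln(12600/6500) = 0.6619.
W = 2.502444 / 6 = 0.4171.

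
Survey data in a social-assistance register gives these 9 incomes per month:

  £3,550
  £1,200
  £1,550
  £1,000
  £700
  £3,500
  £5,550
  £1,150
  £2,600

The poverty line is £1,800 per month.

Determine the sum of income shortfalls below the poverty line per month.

£3,400

Incomes under z: £700, £1,000, £1,150, £1,200, £1,550 (q = 5 of N = 9).
Individual gaps: 1800−700 = 1100; 1800−1000 = 800; 1800−1150 = 650; 1800−1200 = 600; 1800−1550 = 250.
Aggregate gap = £3,400.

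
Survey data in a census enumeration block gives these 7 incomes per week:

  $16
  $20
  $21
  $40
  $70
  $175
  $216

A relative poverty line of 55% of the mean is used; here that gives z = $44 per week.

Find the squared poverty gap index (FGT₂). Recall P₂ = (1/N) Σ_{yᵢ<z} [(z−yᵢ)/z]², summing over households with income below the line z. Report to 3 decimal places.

0.141

Below the line: $16, $20, $21, $40 (q = 4 of N = 7).
Shortfall ratios: (44−16)/44 = 0.6364; (44−20)/44 = 0.5455; (44−21)/44 = 0.5227; (44−40)/44 = 0.0909.
Squared: 0.4050; 0.2975; 0.2732; 0.0083.
Sum = 0.983988; P₂ = 0.983988 / 7 = 0.141.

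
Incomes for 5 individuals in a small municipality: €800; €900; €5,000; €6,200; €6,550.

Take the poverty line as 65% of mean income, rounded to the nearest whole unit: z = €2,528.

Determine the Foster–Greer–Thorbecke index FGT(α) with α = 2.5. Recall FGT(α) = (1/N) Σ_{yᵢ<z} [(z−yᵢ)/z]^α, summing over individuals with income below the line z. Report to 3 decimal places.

0.144

Below the line: €800, €900 (q = 2 of N = 5).
Shortfall ratios: (2528−800)/2528 = 0.6835; (2528−900)/2528 = 0.6440.
Raised to α = 2.5: 0.38629; 0.33281.
Sum = 0.719101; FGT(2.5) = 0.719101 / 5 = 0.144.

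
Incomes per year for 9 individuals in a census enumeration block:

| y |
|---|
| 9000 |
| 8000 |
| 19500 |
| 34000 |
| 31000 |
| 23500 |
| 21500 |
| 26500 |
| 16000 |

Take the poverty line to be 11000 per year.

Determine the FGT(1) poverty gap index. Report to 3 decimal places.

0.051

Below the line: 8000, 9000 (q = 2 of N = 9).
Gap ratios (z−y)/z: (11000−8000)/11000 = 0.2727; (11000−9000)/11000 = 0.1818.
Σ = 0.454545. Dividing by the full population N = 9 gives P₁ = 0.051.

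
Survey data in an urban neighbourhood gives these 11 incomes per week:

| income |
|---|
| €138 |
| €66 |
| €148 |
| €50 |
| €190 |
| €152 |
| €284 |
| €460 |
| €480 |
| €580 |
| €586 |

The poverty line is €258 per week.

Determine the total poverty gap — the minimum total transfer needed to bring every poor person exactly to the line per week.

Below the line: €50, €66, €138, €148, €152, €190 (q = 6 of N = 11).
Individual gaps: 258−50 = 208; 258−66 = 192; 258−138 = 120; 258−148 = 110; 258−152 = 106; 258−190 = 68.
Aggregate gap = €804.

€804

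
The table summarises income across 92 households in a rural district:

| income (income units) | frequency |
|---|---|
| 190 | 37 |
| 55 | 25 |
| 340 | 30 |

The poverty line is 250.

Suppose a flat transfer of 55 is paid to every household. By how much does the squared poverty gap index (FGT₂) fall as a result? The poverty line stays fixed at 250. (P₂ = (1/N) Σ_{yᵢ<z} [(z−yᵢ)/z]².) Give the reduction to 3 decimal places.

0.103

Before: below the line — 25×55, 37×190; squared poverty gap index (FGT₂) = 0.18849.
After the 55 transfer: below the line — 25×110, 37×245; squared poverty gap index (FGT₂) = 0.08538.
Reduction = 0.18849 − 0.08538 = 0.103.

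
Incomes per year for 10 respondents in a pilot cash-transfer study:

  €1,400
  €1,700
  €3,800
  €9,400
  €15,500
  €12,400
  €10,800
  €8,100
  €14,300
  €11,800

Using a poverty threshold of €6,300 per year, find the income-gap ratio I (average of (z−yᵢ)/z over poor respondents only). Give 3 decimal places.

0.635

Below the line: €1,400, €1,700, €3,800 (q = 3 of N = 10).
Shortfall ratios (z−y)/z: 0.7778, 0.7302, 0.3968; sum = 1.904762.
I averages over the q = 3 poor units only: 1.904762 / 3 = 0.635.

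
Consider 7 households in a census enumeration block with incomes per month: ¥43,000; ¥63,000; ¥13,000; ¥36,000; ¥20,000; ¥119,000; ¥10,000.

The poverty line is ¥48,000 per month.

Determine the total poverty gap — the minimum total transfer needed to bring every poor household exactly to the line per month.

¥118,000

Below z: ¥10,000, ¥13,000, ¥20,000, ¥36,000, ¥43,000 (q = 5 of N = 7).
Individual gaps: 48000−10000 = 38000; 48000−13000 = 35000; 48000−20000 = 28000; 48000−36000 = 12000; 48000−43000 = 5000.
Aggregate gap = ¥118,000.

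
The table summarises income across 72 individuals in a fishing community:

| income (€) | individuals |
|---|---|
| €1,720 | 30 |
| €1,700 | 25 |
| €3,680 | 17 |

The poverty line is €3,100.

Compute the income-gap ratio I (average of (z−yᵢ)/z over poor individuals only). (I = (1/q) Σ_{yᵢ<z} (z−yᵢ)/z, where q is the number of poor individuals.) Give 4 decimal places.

Below the line: 25×€1,700, 30×€1,720 (q = 55 of N = 72).
Shortfall ratios (z−y)/z: 0.4516 (×25), 0.4452 (×30); sum = 24.645161.
The income-gap ratio divides by q (the poor only): 24.645161 / 55 = 0.4481.

0.4481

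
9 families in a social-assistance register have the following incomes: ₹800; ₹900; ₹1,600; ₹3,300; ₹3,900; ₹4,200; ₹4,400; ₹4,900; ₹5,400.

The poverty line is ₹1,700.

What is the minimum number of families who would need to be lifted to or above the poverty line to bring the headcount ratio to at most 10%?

3

3 of the 9 families are poor, so H = 3/9 = 0.333.
A headcount ratio of at most 10% allows at most ⌊0.10 × 9⌋ = 0 poor families.
So at least 3 − 0 = 3 must be lifted.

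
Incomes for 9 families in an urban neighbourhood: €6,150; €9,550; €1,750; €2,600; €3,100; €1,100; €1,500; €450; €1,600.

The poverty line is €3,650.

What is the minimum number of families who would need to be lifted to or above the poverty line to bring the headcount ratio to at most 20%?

Currently q = 7 of N = 9 are below the line (H = 0.778).
A headcount ratio of at most 20% allows at most ⌊0.20 × 9⌋ = 1 poor families.
So at least 7 − 1 = 6 must be lifted.

6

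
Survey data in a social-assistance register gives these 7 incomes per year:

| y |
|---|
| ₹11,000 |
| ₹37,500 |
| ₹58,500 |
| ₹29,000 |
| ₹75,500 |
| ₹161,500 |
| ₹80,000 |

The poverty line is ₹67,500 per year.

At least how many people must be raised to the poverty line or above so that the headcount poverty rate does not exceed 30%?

2

Currently q = 4 of N = 7 are below the line (H = 0.571).
A headcount ratio of at most 30% allows at most ⌊0.30 × 7⌋ = 2 poor people.
So at least 4 − 2 = 2 must be lifted.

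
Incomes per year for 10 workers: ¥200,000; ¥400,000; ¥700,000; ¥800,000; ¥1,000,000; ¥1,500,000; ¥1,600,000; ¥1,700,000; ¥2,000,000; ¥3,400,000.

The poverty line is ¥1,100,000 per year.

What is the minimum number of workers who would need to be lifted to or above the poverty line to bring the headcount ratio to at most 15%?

5 of the 10 workers are poor, so H = 5/10 = 0.500.
A headcount ratio of at most 15% allows at most ⌊0.15 × 10⌋ = 1 poor workers.
So at least 5 − 1 = 4 must be lifted.

4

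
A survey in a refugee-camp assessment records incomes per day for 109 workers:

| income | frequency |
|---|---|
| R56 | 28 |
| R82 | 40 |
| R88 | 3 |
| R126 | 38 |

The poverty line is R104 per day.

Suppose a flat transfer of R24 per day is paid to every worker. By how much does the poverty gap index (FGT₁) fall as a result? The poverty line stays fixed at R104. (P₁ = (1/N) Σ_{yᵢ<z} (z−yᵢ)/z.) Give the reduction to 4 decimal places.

Before: below the line — 28×R56, 40×R82, 3×R88; poverty gap index (FGT₁) = 0.200423.
After the R24 transfer: below the line — 28×R80; poverty gap index (FGT₁) = 0.059280.
Reduction = 0.200423 − 0.059280 = 0.1411.

0.1411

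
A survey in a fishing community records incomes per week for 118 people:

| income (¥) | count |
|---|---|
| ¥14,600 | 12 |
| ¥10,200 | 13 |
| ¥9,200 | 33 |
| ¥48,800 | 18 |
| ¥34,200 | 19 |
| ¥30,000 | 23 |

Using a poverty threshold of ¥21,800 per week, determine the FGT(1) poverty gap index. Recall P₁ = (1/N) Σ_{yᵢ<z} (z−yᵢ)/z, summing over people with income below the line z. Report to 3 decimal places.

0.254

Below the line: 33×¥9,200, 13×¥10,200, 12×¥14,600 (q = 58 of N = 118).
Normalized shortfalls: (21800−9200)/21800 = 0.5780 (×33); (21800−10200)/21800 = 0.5321 (×13); (21800−14600)/21800 = 0.3303 (×12).
Σ = 29.954128. Dividing by the full population N = 118 gives P₁ = 0.254.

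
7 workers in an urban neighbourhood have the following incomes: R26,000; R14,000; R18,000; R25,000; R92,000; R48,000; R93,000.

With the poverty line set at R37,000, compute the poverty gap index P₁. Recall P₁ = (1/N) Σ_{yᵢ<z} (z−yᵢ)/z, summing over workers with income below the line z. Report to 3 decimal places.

Poor units: R14,000, R18,000, R25,000, R26,000 (q = 4 of N = 7).
Relative gaps: (37000−14000)/37000 = 0.6216; (37000−18000)/37000 = 0.5135; (37000−25000)/37000 = 0.3243; (37000−26000)/37000 = 0.2973.
Σ = 1.756757. Dividing by the full population N = 7 gives P₁ = 0.251.

0.251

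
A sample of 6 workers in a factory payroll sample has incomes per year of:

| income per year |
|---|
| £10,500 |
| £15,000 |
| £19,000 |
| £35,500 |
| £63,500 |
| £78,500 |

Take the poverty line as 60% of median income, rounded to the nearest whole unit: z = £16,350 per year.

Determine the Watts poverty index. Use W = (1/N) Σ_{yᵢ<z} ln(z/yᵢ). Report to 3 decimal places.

0.088

Below z: £10,500, £15,000 (q = 2 of N = 6).
Log shortfalls: ln(16350/10500) = 0.4429; ln(16350/15000) = 0.0862.
W = 0.529030 / 6 = 0.088.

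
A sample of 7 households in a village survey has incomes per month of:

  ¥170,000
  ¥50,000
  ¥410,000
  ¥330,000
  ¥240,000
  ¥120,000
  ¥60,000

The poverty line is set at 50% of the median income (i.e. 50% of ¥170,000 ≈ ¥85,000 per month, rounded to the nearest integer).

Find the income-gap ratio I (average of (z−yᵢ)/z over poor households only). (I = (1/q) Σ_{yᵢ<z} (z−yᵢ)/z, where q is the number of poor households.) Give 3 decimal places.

0.353

Incomes under z: ¥50,000, ¥60,000 (q = 2 of N = 7).
Shortfall ratios (z−y)/z: 0.4118, 0.2941; sum = 0.705882.
I averages over the q = 2 poor units only: 0.705882 / 2 = 0.353.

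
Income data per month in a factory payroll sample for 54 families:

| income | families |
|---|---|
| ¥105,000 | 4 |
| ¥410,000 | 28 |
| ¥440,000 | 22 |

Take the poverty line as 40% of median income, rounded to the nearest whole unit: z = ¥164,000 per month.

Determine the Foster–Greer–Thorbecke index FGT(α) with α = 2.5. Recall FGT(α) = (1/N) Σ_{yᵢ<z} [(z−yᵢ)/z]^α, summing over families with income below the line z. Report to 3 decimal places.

Incomes under z: 4×¥105,000 (q = 4 of N = 54).
Shortfall ratios: (164000−105000)/164000 = 0.3598 (×4).
Raised to α = 2.5: 0.07763 (×4).
Sum = 0.310513; FGT(2.5) = 0.310513 / 54 = 0.006.

0.006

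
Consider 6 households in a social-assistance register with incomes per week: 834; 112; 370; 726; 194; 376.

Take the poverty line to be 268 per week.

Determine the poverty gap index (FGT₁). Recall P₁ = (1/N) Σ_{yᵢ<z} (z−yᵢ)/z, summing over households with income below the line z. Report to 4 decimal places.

Incomes under z: 112, 194 (q = 2 of N = 6).
Gap ratios (z−y)/z: (268−112)/268 = 0.5821; (268−194)/268 = 0.2761.
Σ = 0.858209. Dividing by the full population N = 6 gives P₁ = 0.1430.

0.1430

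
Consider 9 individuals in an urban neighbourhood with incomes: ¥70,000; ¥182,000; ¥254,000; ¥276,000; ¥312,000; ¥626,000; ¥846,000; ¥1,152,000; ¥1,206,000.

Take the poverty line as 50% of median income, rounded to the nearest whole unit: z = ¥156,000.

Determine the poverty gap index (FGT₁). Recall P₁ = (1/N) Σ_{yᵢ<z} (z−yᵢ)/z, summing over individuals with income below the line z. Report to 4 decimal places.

0.0613

Below the line: ¥70,000 (q = 1 of N = 9).
Shortfall ratios: (156000−70000)/156000 = 0.5513.
Sum of shortfalls = 0.551282; P₁ averages over all N: 0.551282 / 9 = 0.0613.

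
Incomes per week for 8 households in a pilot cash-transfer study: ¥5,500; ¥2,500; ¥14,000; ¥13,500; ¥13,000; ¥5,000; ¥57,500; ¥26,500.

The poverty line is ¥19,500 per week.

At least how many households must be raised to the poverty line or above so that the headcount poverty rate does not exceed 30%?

6 of the 8 households are poor, so H = 6/8 = 0.750.
A headcount ratio of at most 30% allows at most ⌊0.30 × 8⌋ = 2 poor households.
So at least 6 − 2 = 4 must be lifted.

4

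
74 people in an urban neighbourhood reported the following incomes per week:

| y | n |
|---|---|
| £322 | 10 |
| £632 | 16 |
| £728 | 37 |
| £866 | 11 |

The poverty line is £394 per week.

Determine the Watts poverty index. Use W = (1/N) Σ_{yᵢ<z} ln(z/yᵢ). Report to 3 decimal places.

Below the line: 10×£322 (q = 10 of N = 74).
Log gaps: ln(394/322) = 0.2018 (×10).
W = 2.017994 / 74 = 0.027.

0.027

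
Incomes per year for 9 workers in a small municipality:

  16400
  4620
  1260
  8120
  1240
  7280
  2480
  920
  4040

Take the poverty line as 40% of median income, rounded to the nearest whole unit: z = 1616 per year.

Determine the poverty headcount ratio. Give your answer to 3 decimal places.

0.333

3 of the 9 workers have income below 1616.
H = 3/9 = 0.333.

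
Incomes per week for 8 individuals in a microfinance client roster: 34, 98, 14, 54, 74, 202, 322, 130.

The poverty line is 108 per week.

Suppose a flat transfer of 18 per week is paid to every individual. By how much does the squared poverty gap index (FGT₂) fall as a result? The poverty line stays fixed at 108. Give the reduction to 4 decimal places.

0.0859

Before: below the line — 14, 34, 54, 74, 98; squared poverty gap index (FGT₂) = 0.198088.
After the 18 transfer: below the line — 32, 52, 72, 92; squared poverty gap index (FGT₂) = 0.112140.
Reduction = 0.198088 − 0.112140 = 0.0859.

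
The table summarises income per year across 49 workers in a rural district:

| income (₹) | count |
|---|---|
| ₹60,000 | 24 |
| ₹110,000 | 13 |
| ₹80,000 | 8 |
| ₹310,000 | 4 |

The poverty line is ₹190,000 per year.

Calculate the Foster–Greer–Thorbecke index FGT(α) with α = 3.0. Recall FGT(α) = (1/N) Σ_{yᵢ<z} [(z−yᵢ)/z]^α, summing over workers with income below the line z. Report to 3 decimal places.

Below the line: 24×₹60,000, 8×₹80,000, 13×₹110,000 (q = 45 of N = 49).
Shortfall ratios: (190000−60000)/190000 = 0.6842 (×24); (190000−80000)/190000 = 0.5789 (×8); (190000−110000)/190000 = 0.4211 (×13).
Raised to α = 3.0: 0.32031 (×24); 0.19405 (×8); 0.07465 (×13).
Sum = 10.210235; FGT(3.0) = 10.210235 / 49 = 0.208.

0.208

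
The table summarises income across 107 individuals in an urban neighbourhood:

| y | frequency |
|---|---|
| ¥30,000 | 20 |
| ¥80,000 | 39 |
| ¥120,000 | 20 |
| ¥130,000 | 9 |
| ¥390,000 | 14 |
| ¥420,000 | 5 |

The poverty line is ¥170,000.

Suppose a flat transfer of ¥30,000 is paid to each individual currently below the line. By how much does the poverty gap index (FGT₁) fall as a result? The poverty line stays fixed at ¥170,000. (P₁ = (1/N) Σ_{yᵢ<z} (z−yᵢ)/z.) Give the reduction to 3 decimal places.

Before: below the line — 20×¥30,000, 39×¥80,000, 20×¥120,000, 9×¥130,000; poverty gap index (FGT₁) = 0.42166.
After the ¥30,000 transfer: below the line — 20×¥60,000, 39×¥110,000, 20×¥150,000, 9×¥160,000; poverty gap index (FGT₁) = 0.27653.
Reduction = 0.42166 − 0.27653 = 0.145.

0.145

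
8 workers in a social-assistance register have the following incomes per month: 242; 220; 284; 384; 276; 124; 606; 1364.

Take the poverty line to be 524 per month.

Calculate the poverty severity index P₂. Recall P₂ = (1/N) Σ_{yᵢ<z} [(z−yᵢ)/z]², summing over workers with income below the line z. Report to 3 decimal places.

0.214

Below the line: 124, 220, 242, 276, 284, 384 (q = 6 of N = 8).
Normalized shortfalls: (524−124)/524 = 0.7634; (524−220)/524 = 0.5802; (524−242)/524 = 0.5382; (524−276)/524 = 0.4733; (524−284)/524 = 0.4580; (524−384)/524 = 0.2672.
Squared: 0.5827; 0.3366; 0.2896; 0.2240; 0.2098; 0.0714.
Sum = 1.714076; P₂ = 1.714076 / 8 = 0.214.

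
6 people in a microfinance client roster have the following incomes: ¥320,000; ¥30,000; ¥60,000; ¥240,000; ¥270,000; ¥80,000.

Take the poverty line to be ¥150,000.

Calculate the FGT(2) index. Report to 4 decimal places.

0.2030

Below z: ¥30,000, ¥60,000, ¥80,000 (q = 3 of N = 6).
Normalized shortfalls: (150000−30000)/150000 = 0.8000; (150000−60000)/150000 = 0.6000; (150000−80000)/150000 = 0.4667.
Squared: 0.6400; 0.3600; 0.2178.
Sum = 1.217778; P₂ = 1.217778 / 6 = 0.2030.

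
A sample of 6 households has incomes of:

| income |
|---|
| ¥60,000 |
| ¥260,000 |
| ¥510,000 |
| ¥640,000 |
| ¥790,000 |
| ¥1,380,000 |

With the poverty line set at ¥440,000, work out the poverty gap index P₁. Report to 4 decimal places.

0.2121

Below the line: ¥60,000, ¥260,000 (q = 2 of N = 6).
Gap ratios (z−y)/z: (440000−60000)/440000 = 0.8636; (440000−260000)/440000 = 0.4091.
Sum of shortfalls = 1.272727; P₁ averages over all N: 1.272727 / 6 = 0.2121.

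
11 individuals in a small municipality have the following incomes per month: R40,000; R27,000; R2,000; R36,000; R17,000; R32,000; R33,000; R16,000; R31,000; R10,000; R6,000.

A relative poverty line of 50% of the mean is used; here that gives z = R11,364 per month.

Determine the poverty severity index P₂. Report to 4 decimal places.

0.0833

Below z: R2,000, R6,000, R10,000 (q = 3 of N = 11).
Normalized shortfalls: (11364−2000)/11364 = 0.8240; (11364−6000)/11364 = 0.4720; (11364−10000)/11364 = 0.1200.
Squared: 0.6790; 0.2228; 0.0144.
Sum = 0.916192; P₂ = 0.916192 / 11 = 0.0833.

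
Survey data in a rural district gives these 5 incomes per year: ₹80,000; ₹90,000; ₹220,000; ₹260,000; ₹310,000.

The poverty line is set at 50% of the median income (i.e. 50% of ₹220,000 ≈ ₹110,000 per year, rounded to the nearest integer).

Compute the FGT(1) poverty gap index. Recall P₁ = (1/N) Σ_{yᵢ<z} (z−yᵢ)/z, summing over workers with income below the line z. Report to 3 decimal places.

Below z: ₹80,000, ₹90,000 (q = 2 of N = 5).
Relative gaps: (110000−80000)/110000 = 0.2727; (110000−90000)/110000 = 0.1818.
Sum of shortfalls = 0.454545; P₁ averages over all N: 0.454545 / 5 = 0.091.

0.091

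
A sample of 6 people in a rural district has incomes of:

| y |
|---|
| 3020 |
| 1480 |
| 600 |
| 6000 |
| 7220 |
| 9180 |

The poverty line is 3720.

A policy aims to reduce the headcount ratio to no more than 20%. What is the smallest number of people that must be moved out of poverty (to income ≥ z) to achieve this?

3 of the 6 people are poor, so H = 3/6 = 0.500.
A headcount ratio of at most 20% allows at most ⌊0.20 × 6⌋ = 1 poor people.
So at least 3 − 1 = 2 must be lifted.

2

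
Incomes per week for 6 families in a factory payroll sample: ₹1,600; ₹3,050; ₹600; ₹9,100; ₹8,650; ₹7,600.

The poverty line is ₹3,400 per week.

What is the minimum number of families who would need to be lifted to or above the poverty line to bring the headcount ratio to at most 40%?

1

3 of the 6 families are poor, so H = 3/6 = 0.500.
A headcount ratio of at most 40% allows at most ⌊0.40 × 6⌋ = 2 poor families.
So at least 3 − 2 = 1 must be lifted.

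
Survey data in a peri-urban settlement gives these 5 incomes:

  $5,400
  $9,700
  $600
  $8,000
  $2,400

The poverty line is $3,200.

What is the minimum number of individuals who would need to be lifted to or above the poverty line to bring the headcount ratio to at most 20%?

1

Currently q = 2 of N = 5 are below the line (H = 0.400).
A headcount ratio of at most 20% allows at most ⌊0.20 × 5⌋ = 1 poor individuals.
So at least 2 − 1 = 1 must be lifted.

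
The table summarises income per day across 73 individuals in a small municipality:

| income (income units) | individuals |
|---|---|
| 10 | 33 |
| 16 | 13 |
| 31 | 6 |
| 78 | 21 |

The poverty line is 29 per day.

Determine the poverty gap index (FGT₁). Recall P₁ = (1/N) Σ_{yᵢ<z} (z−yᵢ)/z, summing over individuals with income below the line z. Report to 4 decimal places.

Poor units: 33×10, 13×16 (q = 46 of N = 73).
Gap ratios (z−y)/z: (29−10)/29 = 0.6552 (×33); (29−16)/29 = 0.4483 (×13).
Sum of shortfalls = 27.448276; P₁ averages over all N: 27.448276 / 73 = 0.3760.

0.3760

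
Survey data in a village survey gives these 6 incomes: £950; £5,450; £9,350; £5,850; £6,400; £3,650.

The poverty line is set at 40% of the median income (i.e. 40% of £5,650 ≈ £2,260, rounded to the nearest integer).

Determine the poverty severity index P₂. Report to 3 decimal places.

0.056

Below z: £950 (q = 1 of N = 6).
Gap ratios (z−y)/z: (2260−950)/2260 = 0.5796.
Squared: 0.3360.
Sum = 0.335990; P₂ = 0.335990 / 6 = 0.056.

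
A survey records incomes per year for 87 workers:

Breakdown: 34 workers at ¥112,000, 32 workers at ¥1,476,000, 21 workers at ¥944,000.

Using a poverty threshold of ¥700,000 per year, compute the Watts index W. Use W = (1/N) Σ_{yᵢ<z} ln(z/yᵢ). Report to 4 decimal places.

Poor units: 34×¥112,000 (q = 34 of N = 87).
Log gaps: ln(700000/112000) = 1.8326 (×34).
W = 62.307770 / 87 = 0.7162.

0.7162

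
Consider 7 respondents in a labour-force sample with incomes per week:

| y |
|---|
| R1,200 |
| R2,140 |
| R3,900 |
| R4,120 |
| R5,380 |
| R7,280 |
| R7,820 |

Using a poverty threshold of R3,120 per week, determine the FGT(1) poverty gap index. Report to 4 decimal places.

Below the line: R1,200, R2,140 (q = 2 of N = 7).
Gap ratios (z−y)/z: (3120−1200)/3120 = 0.6154; (3120−2140)/3120 = 0.3141.
Sum of shortfalls = 0.929487; P₁ averages over all N: 0.929487 / 7 = 0.1328.

0.1328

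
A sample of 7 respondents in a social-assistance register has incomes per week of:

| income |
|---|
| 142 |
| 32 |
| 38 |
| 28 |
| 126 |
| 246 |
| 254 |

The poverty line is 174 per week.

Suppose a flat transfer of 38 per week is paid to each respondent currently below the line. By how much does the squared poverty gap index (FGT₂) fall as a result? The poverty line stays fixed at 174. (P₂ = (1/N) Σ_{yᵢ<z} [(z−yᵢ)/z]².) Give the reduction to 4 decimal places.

Before: below the line — 28, 32, 38, 126, 142; squared poverty gap index (FGT₂) = 0.298700.
After the 38 transfer: below the line — 66, 70, 76, 164; squared poverty gap index (FGT₂) = 0.151860.
Reduction = 0.298700 − 0.151860 = 0.1468.

0.1468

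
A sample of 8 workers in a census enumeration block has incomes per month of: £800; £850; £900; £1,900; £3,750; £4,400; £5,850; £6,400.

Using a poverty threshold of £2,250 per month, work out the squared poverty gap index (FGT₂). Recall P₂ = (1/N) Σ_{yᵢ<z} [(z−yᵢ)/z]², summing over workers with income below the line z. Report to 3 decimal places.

Below the line: £800, £850, £900, £1,900 (q = 4 of N = 8).
Relative gaps: (2250−800)/2250 = 0.6444; (2250−850)/2250 = 0.6222; (2250−900)/2250 = 0.6000; (2250−1900)/2250 = 0.1556.
Squared: 0.4153; 0.3872; 0.3600; 0.0242.
Sum = 1.186667; P₂ = 1.186667 / 8 = 0.148.

0.148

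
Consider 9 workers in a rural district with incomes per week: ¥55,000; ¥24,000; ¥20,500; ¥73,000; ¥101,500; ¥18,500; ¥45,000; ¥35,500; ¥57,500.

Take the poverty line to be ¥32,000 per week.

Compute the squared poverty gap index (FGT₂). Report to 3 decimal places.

0.041

Below z: ¥18,500, ¥20,500, ¥24,000 (q = 3 of N = 9).
Gap ratios (z−y)/z: (32000−18500)/32000 = 0.4219; (32000−20500)/32000 = 0.3594; (32000−24000)/32000 = 0.2500.
Squared: 0.1780; 0.1292; 0.0625.
Sum = 0.369629; P₂ = 0.369629 / 9 = 0.041.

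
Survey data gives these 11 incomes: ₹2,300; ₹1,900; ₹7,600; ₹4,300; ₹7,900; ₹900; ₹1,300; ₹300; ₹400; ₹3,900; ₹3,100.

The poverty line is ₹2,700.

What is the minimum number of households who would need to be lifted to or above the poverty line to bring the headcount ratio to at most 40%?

6 of the 11 households are poor, so H = 6/11 = 0.545.
A headcount ratio of at most 40% allows at most ⌊0.40 × 11⌋ = 4 poor households.
So at least 6 − 4 = 2 must be lifted.

2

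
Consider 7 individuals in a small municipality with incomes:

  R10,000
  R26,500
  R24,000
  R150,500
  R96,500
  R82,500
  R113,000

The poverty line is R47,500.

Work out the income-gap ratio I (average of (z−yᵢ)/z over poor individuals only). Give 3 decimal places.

0.575

Below the line: R10,000, R24,000, R26,500 (q = 3 of N = 7).
Relative gaps: 0.7895, 0.4947, 0.4421; sum = 1.726316.
I averages over the q = 3 poor units only: 1.726316 / 3 = 0.575.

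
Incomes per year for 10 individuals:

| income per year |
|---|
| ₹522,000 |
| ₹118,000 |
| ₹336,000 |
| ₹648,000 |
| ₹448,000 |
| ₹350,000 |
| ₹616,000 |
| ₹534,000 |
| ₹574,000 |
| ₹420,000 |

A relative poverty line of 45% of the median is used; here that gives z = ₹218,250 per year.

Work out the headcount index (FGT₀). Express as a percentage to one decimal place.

1 of the 10 individuals have income below ₹218,250.
H = 1/10 = 10.0%.

10.0%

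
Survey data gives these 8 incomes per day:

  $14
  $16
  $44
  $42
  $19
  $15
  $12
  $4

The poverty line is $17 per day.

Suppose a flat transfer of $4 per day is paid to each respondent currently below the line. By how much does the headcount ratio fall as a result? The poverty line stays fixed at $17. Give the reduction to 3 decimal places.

Before: below the line — $4, $12, $14, $15, $16; headcount ratio = 0.62500.
After the $4 transfer: below the line — $8, $16; headcount ratio = 0.25000.
Reduction = 0.62500 − 0.25000 = 0.375.

0.375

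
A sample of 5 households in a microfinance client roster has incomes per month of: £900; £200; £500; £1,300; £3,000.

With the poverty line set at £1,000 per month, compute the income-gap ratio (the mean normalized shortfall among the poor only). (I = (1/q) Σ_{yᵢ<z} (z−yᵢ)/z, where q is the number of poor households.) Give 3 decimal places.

Below z: £200, £500, £900 (q = 3 of N = 5).
Relative gaps: 0.8000, 0.5000, 0.1000; sum = 1.400000.
The income-gap ratio divides by q (the poor only): 1.400000 / 3 = 0.467.

0.467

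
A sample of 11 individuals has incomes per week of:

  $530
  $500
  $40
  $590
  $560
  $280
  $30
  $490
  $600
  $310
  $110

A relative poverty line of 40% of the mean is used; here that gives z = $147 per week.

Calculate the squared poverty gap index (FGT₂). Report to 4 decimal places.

Incomes under z: $30, $40, $110 (q = 3 of N = 11).
Normalized shortfalls: (147−30)/147 = 0.7959; (147−40)/147 = 0.7279; (147−110)/147 = 0.2517.
Squared: 0.6335; 0.5298; 0.0634.
Sum = 1.226665; P₂ = 1.226665 / 11 = 0.1115.

0.1115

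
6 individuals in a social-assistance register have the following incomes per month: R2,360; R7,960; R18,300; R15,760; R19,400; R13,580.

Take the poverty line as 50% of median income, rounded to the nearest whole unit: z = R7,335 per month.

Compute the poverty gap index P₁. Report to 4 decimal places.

Below z: R2,360 (q = 1 of N = 6).
Shortfall ratios: (7335−2360)/7335 = 0.6783.
Sum of shortfalls = 0.678255; P₁ averages over all N: 0.678255 / 6 = 0.1130.

0.1130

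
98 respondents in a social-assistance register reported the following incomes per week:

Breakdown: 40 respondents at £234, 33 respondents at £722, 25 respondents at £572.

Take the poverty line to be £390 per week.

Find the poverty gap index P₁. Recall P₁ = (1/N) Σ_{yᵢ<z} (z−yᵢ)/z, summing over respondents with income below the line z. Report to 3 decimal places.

Incomes under z: 40×£234 (q = 40 of N = 98).
Shortfall ratios: (390−234)/390 = 0.4000 (×40).
Sum of shortfalls = 16.000000; P₁ averages over all N: 16.000000 / 98 = 0.163.

0.163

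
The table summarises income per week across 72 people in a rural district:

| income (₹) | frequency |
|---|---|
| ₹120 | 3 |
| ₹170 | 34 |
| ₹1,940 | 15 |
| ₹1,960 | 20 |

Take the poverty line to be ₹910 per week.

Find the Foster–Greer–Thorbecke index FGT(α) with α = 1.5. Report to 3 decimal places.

0.380

Incomes under z: 3×₹120, 34×₹170 (q = 37 of N = 72).
Relative gaps: (910−120)/910 = 0.8681 (×3); (910−170)/910 = 0.8132 (×34).
Raised to α = 1.5: 0.80887 (×3); 0.73331 (×34).
Sum = 27.359027; FGT(1.5) = 27.359027 / 72 = 0.380.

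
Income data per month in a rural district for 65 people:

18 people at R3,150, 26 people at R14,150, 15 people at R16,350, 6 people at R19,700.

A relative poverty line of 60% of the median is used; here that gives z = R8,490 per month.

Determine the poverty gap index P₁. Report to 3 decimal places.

Poor units: 18×R3,150 (q = 18 of N = 65).
Shortfall ratios: (8490−3150)/8490 = 0.6290 (×18).
Σ = 11.321555. Dividing by the full population N = 65 gives P₁ = 0.174.

0.174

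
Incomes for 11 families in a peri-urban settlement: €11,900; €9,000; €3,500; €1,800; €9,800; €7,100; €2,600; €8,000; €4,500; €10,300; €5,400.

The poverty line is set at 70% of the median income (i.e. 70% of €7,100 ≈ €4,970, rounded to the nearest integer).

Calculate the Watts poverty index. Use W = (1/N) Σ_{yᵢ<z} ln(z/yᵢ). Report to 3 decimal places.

0.192

Below the line: €1,800, €2,600, €3,500, €4,500 (q = 4 of N = 11).
ln(z/y) terms: ln(4970/1800) = 1.0156; ln(4970/2600) = 0.6479; ln(4970/3500) = 0.3507; ln(4970/4500) = 0.0993.
W = 2.113541 / 11 = 0.192.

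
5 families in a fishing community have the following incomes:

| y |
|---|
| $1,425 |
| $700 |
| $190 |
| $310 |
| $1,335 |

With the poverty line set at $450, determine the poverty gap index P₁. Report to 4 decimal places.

0.1778

Below the line: $190, $310 (q = 2 of N = 5).
Shortfall ratios: (450−190)/450 = 0.5778; (450−310)/450 = 0.3111.
Sum of shortfalls = 0.888889; P₁ averages over all N: 0.888889 / 5 = 0.1778.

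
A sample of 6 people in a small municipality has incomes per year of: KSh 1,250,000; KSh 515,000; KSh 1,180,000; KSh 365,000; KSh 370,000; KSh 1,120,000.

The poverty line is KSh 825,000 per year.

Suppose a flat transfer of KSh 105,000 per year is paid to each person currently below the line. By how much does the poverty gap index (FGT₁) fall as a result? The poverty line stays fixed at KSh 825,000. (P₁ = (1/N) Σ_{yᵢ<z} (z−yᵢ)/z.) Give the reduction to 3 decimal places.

0.064

Before: below the line — KSh 365,000, KSh 370,000, KSh 515,000; poverty gap index (FGT₁) = 0.24747.
After the KSh 105,000 transfer: below the line — KSh 470,000, KSh 475,000, KSh 620,000; poverty gap index (FGT₁) = 0.18384.
Reduction = 0.24747 − 0.18384 = 0.064.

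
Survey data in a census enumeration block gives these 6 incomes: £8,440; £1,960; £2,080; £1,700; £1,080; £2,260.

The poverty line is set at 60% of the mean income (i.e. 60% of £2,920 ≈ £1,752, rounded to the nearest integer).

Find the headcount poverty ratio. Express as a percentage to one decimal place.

33.3%

2 of the 6 respondents have income below £1,752.
H = 2/6 = 33.3%.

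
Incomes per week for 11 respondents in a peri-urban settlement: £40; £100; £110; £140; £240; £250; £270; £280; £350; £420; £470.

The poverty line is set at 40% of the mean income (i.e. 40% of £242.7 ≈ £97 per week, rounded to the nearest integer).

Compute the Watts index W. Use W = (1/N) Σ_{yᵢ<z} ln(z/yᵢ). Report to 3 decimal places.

Below the line: £40 (q = 1 of N = 11).
ln(z/y) terms: ln(97/40) = 0.8858.
W = 0.885832 / 11 = 0.081.

0.081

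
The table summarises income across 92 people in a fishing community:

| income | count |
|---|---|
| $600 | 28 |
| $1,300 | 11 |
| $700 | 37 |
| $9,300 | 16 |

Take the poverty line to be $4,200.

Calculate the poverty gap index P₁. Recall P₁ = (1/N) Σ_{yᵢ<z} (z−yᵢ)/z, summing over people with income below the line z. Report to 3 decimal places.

0.679

Poor units: 28×$600, 37×$700, 11×$1,300 (q = 76 of N = 92).
Normalized shortfalls: (4200−600)/4200 = 0.8571 (×28); (4200−700)/4200 = 0.8333 (×37); (4200−1300)/4200 = 0.6905 (×11).
Sum of shortfalls = 62.428571; P₁ averages over all N: 62.428571 / 92 = 0.679.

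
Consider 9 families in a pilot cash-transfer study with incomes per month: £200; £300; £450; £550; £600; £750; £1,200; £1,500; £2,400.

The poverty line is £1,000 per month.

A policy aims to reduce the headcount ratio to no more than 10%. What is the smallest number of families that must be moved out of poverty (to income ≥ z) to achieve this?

6

6 of the 9 families are poor, so H = 6/9 = 0.667.
A headcount ratio of at most 10% allows at most ⌊0.10 × 9⌋ = 0 poor families.
So at least 6 − 0 = 6 must be lifted.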